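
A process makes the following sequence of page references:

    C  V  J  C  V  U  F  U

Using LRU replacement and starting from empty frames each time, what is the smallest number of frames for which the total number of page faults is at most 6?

3

f=1: 8 faults
f=2: 7 faults
f=3: 5 faults
f=4: 5 faults
f=5: 5 faults
Smallest f with faults ≤ 6 is 3.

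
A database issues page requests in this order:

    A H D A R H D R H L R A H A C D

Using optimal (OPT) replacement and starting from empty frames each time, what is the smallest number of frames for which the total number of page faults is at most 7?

f=1: 16 faults
f=2: 11 faults
f=3: 8 faults
f=4: 7 faults
f=5: 6 faults
f=6: 6 faults
Smallest f with faults ≤ 7 is 4.

4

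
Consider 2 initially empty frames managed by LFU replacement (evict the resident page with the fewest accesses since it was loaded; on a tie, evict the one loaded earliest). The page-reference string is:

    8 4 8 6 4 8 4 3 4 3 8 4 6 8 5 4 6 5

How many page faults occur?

8 → fault, frames [8]
4 → fault, frames [8, 4]
8 → hit
6 → fault, evict 4, frames [8, 6]
4 → fault, evict 6, frames [8, 4]
8 → hit
4 → hit
3 → fault, evict 4, frames [8, 3]
4 → fault, evict 3, frames [8, 4]
3 → fault, evict 4, frames [8, 3]
8 → hit
4 → fault, evict 3, frames [8, 4]
6 → fault, evict 4, frames [8, 6]
8 → hit
5 → fault, evict 6, frames [8, 5]
4 → fault, evict 5, frames [8, 4]
6 → fault, evict 4, frames [8, 6]
5 → fault, evict 6, frames [8, 5]
Page faults: 13.

13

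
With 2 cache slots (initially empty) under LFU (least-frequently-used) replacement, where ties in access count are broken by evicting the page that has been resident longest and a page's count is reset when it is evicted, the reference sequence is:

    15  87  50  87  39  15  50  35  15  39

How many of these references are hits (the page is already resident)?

1

15 → miss, frames (15)
87 → miss, frames (15 87)
50 → miss, evict 15, frames (87 50)
87 → hit
39 → miss, evict 50, frames (87 39)
15 → miss, evict 39, frames (87 15)
50 → miss, evict 15, frames (87 50)
35 → miss, evict 50, frames (87 35)
15 → miss, evict 35, frames (87 15)
39 → miss, evict 15, frames (87 39)
Hits: 1.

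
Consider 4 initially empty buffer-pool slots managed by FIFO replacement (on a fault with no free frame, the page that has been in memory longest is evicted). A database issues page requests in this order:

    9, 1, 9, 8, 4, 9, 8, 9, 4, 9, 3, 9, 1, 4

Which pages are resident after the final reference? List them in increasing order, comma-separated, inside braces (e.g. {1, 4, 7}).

{1, 3, 4, 9}

9 → miss, frames [9]
1 → miss, frames [9, 1]
9 → hit
8 → miss, frames [9, 1, 8]
4 → miss, frames [9, 1, 8, 4]
9 → hit
8 → hit
9 → hit
4 → hit
9 → hit
3 → miss, evict 9, frames [1, 8, 4, 3]
9 → miss, evict 1, frames [8, 4, 3, 9]
1 → miss, evict 8, frames [4, 3, 9, 1]
4 → hit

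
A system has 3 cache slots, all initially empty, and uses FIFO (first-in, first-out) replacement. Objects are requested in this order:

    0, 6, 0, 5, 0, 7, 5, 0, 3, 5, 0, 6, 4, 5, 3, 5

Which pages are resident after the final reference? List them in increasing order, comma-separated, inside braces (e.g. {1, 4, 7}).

0 → miss, frames [0]
6 → miss, frames [0, 6]
0 → hit
5 → miss, frames [0, 6, 5]
0 → hit
7 → miss, evict 0, frames [6, 5, 7]
5 → hit
0 → miss, evict 6, frames [5, 7, 0]
3 → miss, evict 5, frames [7, 0, 3]
5 → miss, evict 7, frames [0, 3, 5]
0 → hit
6 → miss, evict 0, frames [3, 5, 6]
4 → miss, evict 3, frames [5, 6, 4]
5 → hit
3 → miss, evict 5, frames [6, 4, 3]
5 → miss, evict 6, frames [4, 3, 5]

{3, 4, 5}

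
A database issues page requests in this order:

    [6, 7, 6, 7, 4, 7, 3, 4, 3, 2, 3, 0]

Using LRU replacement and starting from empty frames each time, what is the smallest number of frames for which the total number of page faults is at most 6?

3

f=1: 12 faults
f=2: 7 faults
f=3: 6 faults
f=4: 6 faults
f=5: 6 faults
f=6: 6 faults
Smallest f with faults ≤ 6 is 3.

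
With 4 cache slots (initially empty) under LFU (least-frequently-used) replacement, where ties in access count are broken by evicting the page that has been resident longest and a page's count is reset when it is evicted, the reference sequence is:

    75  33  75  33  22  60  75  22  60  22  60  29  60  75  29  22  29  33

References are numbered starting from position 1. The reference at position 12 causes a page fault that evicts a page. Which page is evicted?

33

pos 1: 75 -> fault, frames {75}
pos 2: 33 -> fault, frames {75,33}
pos 3: 75 -> hit
pos 4: 33 -> hit
pos 5: 22 -> fault, frames {75,33,22}
pos 6: 60 -> fault, frames {75,33,22,60}
pos 7: 75 -> hit
pos 8: 22 -> hit
pos 9: 60 -> hit
pos 10: 22 -> hit
pos 11: 60 -> hit
pos 12: 29 -> fault, evict 33, frames {75,22,60,29}
At position 12, page 33 is evicted.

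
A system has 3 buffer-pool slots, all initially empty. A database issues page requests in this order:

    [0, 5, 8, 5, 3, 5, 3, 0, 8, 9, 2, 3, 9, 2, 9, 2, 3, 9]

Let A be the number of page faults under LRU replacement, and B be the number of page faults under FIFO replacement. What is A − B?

Under LRU: F F F . F . . F F F F F . . . . . . → 9 faults.
Under FIFO: F F F . F . . F . F F F . . . . . . → 8 faults.
A − B = 9 − 8 = 1.

1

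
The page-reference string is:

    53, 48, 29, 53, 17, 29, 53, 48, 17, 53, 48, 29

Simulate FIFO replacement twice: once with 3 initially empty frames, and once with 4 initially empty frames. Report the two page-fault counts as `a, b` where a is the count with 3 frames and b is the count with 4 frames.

7, 4

3 frames: F F F . F . F F . . . F → 7 faults.
4 frames: F F F . F . . . . . . . → 4 faults.
4 < 7: adding a frame reduced faults, as is typical.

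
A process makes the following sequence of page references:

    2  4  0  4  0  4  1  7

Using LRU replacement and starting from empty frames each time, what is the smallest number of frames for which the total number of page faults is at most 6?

2

f=1: 8 faults
f=2: 5 faults
f=3: 5 faults
f=4: 5 faults
f=5: 5 faults
Smallest f with faults ≤ 6 is 2.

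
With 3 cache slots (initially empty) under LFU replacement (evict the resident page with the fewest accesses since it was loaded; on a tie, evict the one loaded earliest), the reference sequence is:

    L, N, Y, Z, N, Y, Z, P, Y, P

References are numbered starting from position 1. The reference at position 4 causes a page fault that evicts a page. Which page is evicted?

pos 1: L -> fault, frames (L)
pos 2: N -> fault, frames (L N)
pos 3: Y -> fault, frames (L N Y)
pos 4: Z -> fault, evict L, frames (N Y Z)
At position 4, page L is evicted.

L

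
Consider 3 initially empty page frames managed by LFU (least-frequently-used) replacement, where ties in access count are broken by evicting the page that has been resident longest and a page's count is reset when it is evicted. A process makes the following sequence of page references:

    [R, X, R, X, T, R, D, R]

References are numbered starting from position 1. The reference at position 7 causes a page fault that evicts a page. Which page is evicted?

T

pos 1: R → miss, frames {R}
pos 2: X → miss, frames {R,X}
pos 3: R → hit
pos 4: X → hit
pos 5: T → miss, frames {R,X,T}
pos 6: R → hit
pos 7: D → miss, evict T, frames {R,X,D}
At position 7, page T is evicted.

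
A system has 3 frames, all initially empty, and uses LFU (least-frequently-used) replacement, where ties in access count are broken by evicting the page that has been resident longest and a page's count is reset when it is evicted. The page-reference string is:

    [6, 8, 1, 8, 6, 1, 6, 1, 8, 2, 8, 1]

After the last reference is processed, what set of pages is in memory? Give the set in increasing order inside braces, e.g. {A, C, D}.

6 -> miss, frames {6}
8 -> miss, frames {6,8}
1 -> miss, frames {6,8,1}
8 -> hit
6 -> hit
1 -> hit
6 -> hit
1 -> hit
8 -> hit
2 -> miss, evict 6, frames {8,1,2}
8 -> hit
1 -> hit

{1, 2, 8}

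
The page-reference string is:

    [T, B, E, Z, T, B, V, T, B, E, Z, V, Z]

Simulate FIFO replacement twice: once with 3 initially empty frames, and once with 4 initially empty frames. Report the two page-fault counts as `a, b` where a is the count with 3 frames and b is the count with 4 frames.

3 frames: F F F F F F F . . F F . . → 9 faults.
4 frames: F F F F . . F F F F F F . → 10 faults.
10 > 9: adding a frame increased faults — Belady's anomaly.

9, 10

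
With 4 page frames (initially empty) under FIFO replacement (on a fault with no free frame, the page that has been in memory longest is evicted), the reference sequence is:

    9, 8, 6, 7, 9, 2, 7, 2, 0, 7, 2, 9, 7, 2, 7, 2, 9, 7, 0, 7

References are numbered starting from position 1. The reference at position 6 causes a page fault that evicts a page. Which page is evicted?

pos 1: 9 → miss, frames (9)
pos 2: 8 → miss, frames (9 8)
pos 3: 6 → miss, frames (9 8 6)
pos 4: 7 → miss, frames (9 8 6 7)
pos 5: 9 → hit
pos 6: 2 → miss, evict 9, frames (8 6 7 2)
At position 6, page 9 is evicted.

9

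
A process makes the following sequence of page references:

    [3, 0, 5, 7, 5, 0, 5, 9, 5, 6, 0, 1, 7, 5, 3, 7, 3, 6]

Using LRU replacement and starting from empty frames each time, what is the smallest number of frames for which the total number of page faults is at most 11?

f=1: 18 faults
f=2: 14 faults
f=3: 12 faults
f=4: 11 faults
f=5: 10 faults
f=6: 8 faults
f=7: 7 faults
Smallest f with faults ≤ 11 is 4.

4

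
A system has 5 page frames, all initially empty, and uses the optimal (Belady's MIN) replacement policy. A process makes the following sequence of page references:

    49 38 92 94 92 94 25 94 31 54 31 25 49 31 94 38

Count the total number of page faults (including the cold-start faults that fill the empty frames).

8

49 -> miss, frames [49]
38 -> miss, frames [49, 38]
92 -> miss, frames [49, 38, 92]
94 -> miss, frames [49, 38, 92, 94]
92 -> hit
94 -> hit
25 -> miss, frames [49, 38, 92, 94, 25]
94 -> hit
31 -> miss, evict 92, frames [49, 38, 94, 25, 31]
54 -> miss, evict 38, frames [49, 94, 25, 31, 54]
31 -> hit
25 -> hit
49 -> hit
31 -> hit
94 -> hit
38 -> miss, evict 54, frames [49, 94, 25, 31, 38]
Page faults: 8.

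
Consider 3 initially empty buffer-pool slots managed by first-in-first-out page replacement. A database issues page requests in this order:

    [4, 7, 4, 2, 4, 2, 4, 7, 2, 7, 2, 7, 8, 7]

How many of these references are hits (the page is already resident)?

10

4 -> miss, frames [4]
7 -> miss, frames [4, 7]
4 -> hit
2 -> miss, frames [4, 7, 2]
4 -> hit
2 -> hit
4 -> hit
7 -> hit
2 -> hit
7 -> hit
2 -> hit
7 -> hit
8 -> miss, evict 4, frames [7, 2, 8]
7 -> hit
Hits: 10.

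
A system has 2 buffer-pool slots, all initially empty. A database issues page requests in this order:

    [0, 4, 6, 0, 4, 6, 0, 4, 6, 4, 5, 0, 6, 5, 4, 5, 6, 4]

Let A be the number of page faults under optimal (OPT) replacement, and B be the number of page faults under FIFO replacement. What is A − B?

-4

Under OPT: F F F . F . F . F . F F . F F . F . → 11 faults.
Under FIFO: F F F F F F F F F . F F F F F . F . → 15 faults.
A − B = 11 − 15 = -4.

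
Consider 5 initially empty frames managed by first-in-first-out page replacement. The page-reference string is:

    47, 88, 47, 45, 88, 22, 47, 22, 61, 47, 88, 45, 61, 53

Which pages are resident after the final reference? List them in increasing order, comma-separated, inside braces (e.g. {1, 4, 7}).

47 -> miss, frames {47}
88 -> miss, frames {47,88}
47 -> hit
45 -> miss, frames {47,88,45}
88 -> hit
22 -> miss, frames {47,88,45,22}
47 -> hit
22 -> hit
61 -> miss, frames {47,88,45,22,61}
47 -> hit
88 -> hit
45 -> hit
61 -> hit
53 -> miss, evict 47, frames {88,45,22,61,53}

{22, 45, 53, 61, 88}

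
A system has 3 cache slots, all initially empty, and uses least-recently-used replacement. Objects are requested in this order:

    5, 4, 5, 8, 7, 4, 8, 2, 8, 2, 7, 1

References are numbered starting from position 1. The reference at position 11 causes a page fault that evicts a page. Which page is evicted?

pos 1: 5 -> miss, frames [5]
pos 2: 4 -> miss, frames [5, 4]
pos 3: 5 -> hit
pos 4: 8 -> miss, frames [4, 5, 8]
pos 5: 7 -> miss, evict 4, frames [5, 8, 7]
pos 6: 4 -> miss, evict 5, frames [8, 7, 4]
pos 7: 8 -> hit
pos 8: 2 -> miss, evict 7, frames [4, 8, 2]
pos 9: 8 -> hit
pos 10: 2 -> hit
pos 11: 7 -> miss, evict 4, frames [8, 2, 7]
At position 11, page 4 is evicted.

4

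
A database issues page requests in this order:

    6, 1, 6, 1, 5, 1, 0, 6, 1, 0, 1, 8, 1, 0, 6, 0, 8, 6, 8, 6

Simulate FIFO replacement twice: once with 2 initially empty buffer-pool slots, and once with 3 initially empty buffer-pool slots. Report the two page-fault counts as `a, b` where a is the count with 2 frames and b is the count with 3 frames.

12, 9

2 frames: F F . . F . F F F F . F F F F . F . . . → 12 faults.
3 frames: F F . . F . F F F . . F . F F . . . . . → 9 faults.
9 < 12: adding a frame reduced faults, as is typical.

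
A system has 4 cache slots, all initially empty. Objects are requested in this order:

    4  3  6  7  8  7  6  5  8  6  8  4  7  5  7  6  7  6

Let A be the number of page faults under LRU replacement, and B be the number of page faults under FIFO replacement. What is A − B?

Under LRU: F F F F F . . F . . . F F F . F . . → 10 faults.
Under FIFO: F F F F F . . F . . . F . . . F F . → 9 faults.
A − B = 10 − 9 = 1.

1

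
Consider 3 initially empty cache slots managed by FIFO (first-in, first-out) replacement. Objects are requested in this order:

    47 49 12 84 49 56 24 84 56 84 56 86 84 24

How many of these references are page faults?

47: fault, frames (47)
49: fault, frames (47 49)
12: fault, frames (47 49 12)
84: fault, evict 47, frames (49 12 84)
49: hit
56: fault, evict 49, frames (12 84 56)
24: fault, evict 12, frames (84 56 24)
84: hit
56: hit
84: hit
56: hit
86: fault, evict 84, frames (56 24 86)
84: fault, evict 56, frames (24 86 84)
24: hit
Page faults: 8.

8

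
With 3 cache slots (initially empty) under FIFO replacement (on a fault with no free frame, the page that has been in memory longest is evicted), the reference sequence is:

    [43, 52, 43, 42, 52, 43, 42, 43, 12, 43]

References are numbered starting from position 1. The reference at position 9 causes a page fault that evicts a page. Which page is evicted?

43

pos 1: 43: miss, frames [43]
pos 2: 52: miss, frames [43, 52]
pos 3: 43: hit
pos 4: 42: miss, frames [43, 52, 42]
pos 5: 52: hit
pos 6: 43: hit
pos 7: 42: hit
pos 8: 43: hit
pos 9: 12: miss, evict 43, frames [52, 42, 12]
At position 9, page 43 is evicted.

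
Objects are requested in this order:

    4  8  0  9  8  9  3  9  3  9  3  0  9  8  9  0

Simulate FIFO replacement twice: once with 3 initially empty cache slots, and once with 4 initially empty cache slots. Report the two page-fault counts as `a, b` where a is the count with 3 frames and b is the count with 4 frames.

3 frames: F F F F . . F . . . . . . F . F → 7 faults.
4 frames: F F F F . . F . . . . . . . . . → 5 faults.
5 < 7: adding a frame reduced faults, as is typical.

7, 5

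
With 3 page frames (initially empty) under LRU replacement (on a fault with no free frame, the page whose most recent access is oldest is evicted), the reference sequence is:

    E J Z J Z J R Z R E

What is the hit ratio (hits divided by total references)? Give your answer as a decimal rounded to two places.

0.50

E: fault, frames (E)
J: fault, frames (E J)
Z: fault, frames (E J Z)
J: hit
Z: hit
J: hit
R: fault, evict E, frames (Z J R)
Z: hit
R: hit
E: fault, evict J, frames (Z R E)
Hits: 5 of 10 references → 5/10 = 0.5000.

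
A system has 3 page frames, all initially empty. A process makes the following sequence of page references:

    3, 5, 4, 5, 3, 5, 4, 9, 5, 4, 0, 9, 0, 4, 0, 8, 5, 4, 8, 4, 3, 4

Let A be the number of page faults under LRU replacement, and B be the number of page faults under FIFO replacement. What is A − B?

1

Under LRU: F F F . . . . F . . F F . . . F F F . . F . → 10 faults.
Under FIFO: F F F . . . . F . . F . . . . F F F . . F . → 9 faults.
A − B = 10 − 9 = 1.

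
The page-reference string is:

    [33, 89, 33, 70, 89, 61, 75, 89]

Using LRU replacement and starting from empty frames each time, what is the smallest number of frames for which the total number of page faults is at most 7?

f=1: 8 faults
f=2: 7 faults
f=3: 5 faults
f=4: 5 faults
f=5: 5 faults
Smallest f with faults ≤ 7 is 2.

2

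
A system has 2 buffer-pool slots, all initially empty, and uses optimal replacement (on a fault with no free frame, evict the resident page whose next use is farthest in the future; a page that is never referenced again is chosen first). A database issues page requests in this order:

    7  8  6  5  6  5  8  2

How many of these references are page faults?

6

7 -> miss, frames {7}
8 -> miss, frames {7,8}
6 -> miss, evict 7, frames {8,6}
5 -> miss, evict 8, frames {6,5}
6 -> hit
5 -> hit
8 -> miss, evict 5, frames {6,8}
2 -> miss, evict 8, frames {6,2}
Page faults: 6.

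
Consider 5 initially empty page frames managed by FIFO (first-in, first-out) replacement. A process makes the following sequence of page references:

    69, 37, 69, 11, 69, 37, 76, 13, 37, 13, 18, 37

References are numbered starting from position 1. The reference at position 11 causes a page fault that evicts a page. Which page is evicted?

pos 1: 69 → fault, frames {69}
pos 2: 37 → fault, frames {69,37}
pos 3: 69 → hit
pos 4: 11 → fault, frames {69,37,11}
pos 5: 69 → hit
pos 6: 37 → hit
pos 7: 76 → fault, frames {69,37,11,76}
pos 8: 13 → fault, frames {69,37,11,76,13}
pos 9: 37 → hit
pos 10: 13 → hit
pos 11: 18 → fault, evict 69, frames {37,11,76,13,18}
At position 11, page 69 is evicted.

69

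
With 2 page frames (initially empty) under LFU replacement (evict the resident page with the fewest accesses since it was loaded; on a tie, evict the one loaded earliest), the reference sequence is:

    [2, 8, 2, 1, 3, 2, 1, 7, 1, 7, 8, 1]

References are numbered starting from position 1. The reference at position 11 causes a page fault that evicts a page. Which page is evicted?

pos 1: 2 -> miss, frames (2)
pos 2: 8 -> miss, frames (2 8)
pos 3: 2 -> hit
pos 4: 1 -> miss, evict 8, frames (2 1)
pos 5: 3 -> miss, evict 1, frames (2 3)
pos 6: 2 -> hit
pos 7: 1 -> miss, evict 3, frames (2 1)
pos 8: 7 -> miss, evict 1, frames (2 7)
pos 9: 1 -> miss, evict 7, frames (2 1)
pos 10: 7 -> miss, evict 1, frames (2 7)
pos 11: 8 -> miss, evict 7, frames (2 8)
At position 11, page 7 is evicted.

7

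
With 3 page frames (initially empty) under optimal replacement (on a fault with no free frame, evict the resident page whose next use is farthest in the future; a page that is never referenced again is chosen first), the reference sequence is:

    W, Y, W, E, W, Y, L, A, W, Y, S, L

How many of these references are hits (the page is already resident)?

W -> miss, frames [W]
Y -> miss, frames [W, Y]
W -> hit
E -> miss, frames [W, Y, E]
W -> hit
Y -> hit
L -> miss, evict E, frames [W, Y, L]
A -> miss, evict L, frames [W, Y, A]
W -> hit
Y -> hit
S -> miss, evict A, frames [W, Y, S]
L -> miss, evict S, frames [W, Y, L]
Hits: 5.

5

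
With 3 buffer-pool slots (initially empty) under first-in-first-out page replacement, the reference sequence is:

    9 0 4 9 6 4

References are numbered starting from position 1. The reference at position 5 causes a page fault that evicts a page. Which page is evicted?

pos 1: 9: fault, frames (9)
pos 2: 0: fault, frames (9 0)
pos 3: 4: fault, frames (9 0 4)
pos 4: 9: hit
pos 5: 6: fault, evict 9, frames (0 4 6)
At position 5, page 9 is evicted.

9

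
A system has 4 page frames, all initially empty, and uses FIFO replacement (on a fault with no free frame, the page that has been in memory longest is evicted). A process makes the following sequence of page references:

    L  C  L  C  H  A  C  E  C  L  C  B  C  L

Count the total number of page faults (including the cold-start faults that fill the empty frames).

L → miss, frames {L}
C → miss, frames {L,C}
L → hit
C → hit
H → miss, frames {L,C,H}
A → miss, frames {L,C,H,A}
C → hit
E → miss, evict L, frames {C,H,A,E}
C → hit
L → miss, evict C, frames {H,A,E,L}
C → miss, evict H, frames {A,E,L,C}
B → miss, evict A, frames {E,L,C,B}
C → hit
L → hit
Page faults: 8.

8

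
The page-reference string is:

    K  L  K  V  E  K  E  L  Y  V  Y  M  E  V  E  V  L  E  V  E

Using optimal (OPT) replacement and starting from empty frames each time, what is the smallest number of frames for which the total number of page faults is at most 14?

f=1: 20 faults
f=2: 11 faults
f=3: 8 faults
f=4: 6 faults
f=5: 6 faults
f=6: 6 faults
Smallest f with faults ≤ 14 is 2.

2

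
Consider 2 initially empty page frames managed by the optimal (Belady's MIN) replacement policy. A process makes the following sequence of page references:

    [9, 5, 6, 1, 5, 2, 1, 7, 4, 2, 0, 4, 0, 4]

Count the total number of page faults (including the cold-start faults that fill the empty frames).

9: fault, frames [9]
5: fault, frames [9, 5]
6: fault, evict 9, frames [5, 6]
1: fault, evict 6, frames [5, 1]
5: hit
2: fault, evict 5, frames [1, 2]
1: hit
7: fault, evict 1, frames [2, 7]
4: fault, evict 7, frames [2, 4]
2: hit
0: fault, evict 2, frames [4, 0]
4: hit
0: hit
4: hit
Page faults: 8.

8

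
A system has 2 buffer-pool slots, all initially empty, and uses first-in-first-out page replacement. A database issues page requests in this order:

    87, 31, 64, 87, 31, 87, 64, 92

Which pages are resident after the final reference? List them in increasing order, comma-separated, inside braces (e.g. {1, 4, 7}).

87: miss, frames (87)
31: miss, frames (87 31)
64: miss, evict 87, frames (31 64)
87: miss, evict 31, frames (64 87)
31: miss, evict 64, frames (87 31)
87: hit
64: miss, evict 87, frames (31 64)
92: miss, evict 31, frames (64 92)

{64, 92}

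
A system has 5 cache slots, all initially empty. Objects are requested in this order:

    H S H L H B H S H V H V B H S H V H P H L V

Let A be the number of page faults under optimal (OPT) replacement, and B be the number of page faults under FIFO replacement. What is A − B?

Under OPT: F F . F . F . . . F . . . . . . . . F . . . → 6 faults.
Under FIFO: F F . F . F . . . F . . . . . . . . F F . . → 7 faults.
A − B = 6 − 7 = -1.

-1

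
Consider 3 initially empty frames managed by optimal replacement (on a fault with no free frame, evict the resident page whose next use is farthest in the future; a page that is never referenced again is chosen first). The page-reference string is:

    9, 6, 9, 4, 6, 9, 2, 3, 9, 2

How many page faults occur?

9: miss, frames {9}
6: miss, frames {9,6}
9: hit
4: miss, frames {9,6,4}
6: hit
9: hit
2: miss, evict 4, frames {9,6,2}
3: miss, evict 6, frames {9,2,3}
9: hit
2: hit
Page faults: 5.

5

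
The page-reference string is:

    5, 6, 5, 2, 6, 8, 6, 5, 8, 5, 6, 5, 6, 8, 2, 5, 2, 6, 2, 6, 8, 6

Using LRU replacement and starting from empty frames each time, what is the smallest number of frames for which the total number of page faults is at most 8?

4

f=1: 22 faults
f=2: 13 faults
f=3: 9 faults
f=4: 4 faults
Smallest f with faults ≤ 8 is 4.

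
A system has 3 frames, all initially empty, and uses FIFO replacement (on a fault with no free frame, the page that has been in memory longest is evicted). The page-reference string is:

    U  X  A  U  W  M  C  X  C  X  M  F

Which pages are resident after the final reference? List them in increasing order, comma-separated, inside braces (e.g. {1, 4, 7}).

U -> fault, frames (U)
X -> fault, frames (U X)
A -> fault, frames (U X A)
U -> hit
W -> fault, evict U, frames (X A W)
M -> fault, evict X, frames (A W M)
C -> fault, evict A, frames (W M C)
X -> fault, evict W, frames (M C X)
C -> hit
X -> hit
M -> hit
F -> fault, evict M, frames (C X F)

{C, F, X}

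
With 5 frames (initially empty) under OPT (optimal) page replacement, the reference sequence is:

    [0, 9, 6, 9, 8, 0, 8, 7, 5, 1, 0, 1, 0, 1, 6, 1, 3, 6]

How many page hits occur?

0 -> fault, frames [0]
9 -> fault, frames [0, 9]
6 -> fault, frames [0, 9, 6]
9 -> hit
8 -> fault, frames [0, 9, 6, 8]
0 -> hit
8 -> hit
7 -> fault, frames [0, 9, 6, 8, 7]
5 -> fault, evict 7, frames [0, 9, 6, 8, 5]
1 -> fault, evict 5, frames [0, 9, 6, 8, 1]
0 -> hit
1 -> hit
0 -> hit
1 -> hit
6 -> hit
1 -> hit
3 -> fault, evict 1, frames [0, 9, 6, 8, 3]
6 -> hit
Hits: 10.

10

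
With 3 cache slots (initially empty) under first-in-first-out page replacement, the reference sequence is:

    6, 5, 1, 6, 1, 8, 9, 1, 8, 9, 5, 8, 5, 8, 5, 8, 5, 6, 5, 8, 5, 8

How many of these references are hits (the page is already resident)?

14

6: fault, frames {6}
5: fault, frames {6,5}
1: fault, frames {6,5,1}
6: hit
1: hit
8: fault, evict 6, frames {5,1,8}
9: fault, evict 5, frames {1,8,9}
1: hit
8: hit
9: hit
5: fault, evict 1, frames {8,9,5}
8: hit
5: hit
8: hit
5: hit
8: hit
5: hit
6: fault, evict 8, frames {9,5,6}
5: hit
8: fault, evict 9, frames {5,6,8}
5: hit
8: hit
Hits: 14.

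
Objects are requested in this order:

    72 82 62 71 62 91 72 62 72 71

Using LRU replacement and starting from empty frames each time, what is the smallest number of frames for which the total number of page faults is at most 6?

f=1: 10 faults
f=2: 8 faults
f=3: 7 faults
f=4: 6 faults
f=5: 5 faults
Smallest f with faults ≤ 6 is 4.

4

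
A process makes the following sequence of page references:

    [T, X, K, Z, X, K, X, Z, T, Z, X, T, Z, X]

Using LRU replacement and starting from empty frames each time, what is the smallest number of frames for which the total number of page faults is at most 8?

3

f=1: 14 faults
f=2: 12 faults
f=3: 5 faults
f=4: 4 faults
Smallest f with faults ≤ 8 is 3.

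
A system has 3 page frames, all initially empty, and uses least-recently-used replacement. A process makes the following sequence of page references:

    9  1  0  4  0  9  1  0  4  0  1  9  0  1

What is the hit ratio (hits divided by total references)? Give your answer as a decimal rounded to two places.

0.43

9 → miss, frames (9)
1 → miss, frames (9 1)
0 → miss, frames (9 1 0)
4 → miss, evict 9, frames (1 0 4)
0 → hit
9 → miss, evict 1, frames (4 0 9)
1 → miss, evict 4, frames (0 9 1)
0 → hit
4 → miss, evict 9, frames (1 0 4)
0 → hit
1 → hit
9 → miss, evict 4, frames (0 1 9)
0 → hit
1 → hit
Hits: 6 of 14 references → 6/14 = 0.4286.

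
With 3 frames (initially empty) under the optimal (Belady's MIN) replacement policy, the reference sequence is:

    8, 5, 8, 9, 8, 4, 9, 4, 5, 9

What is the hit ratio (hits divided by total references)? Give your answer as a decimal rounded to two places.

0.60

8 -> fault, frames {8}
5 -> fault, frames {8,5}
8 -> hit
9 -> fault, frames {8,5,9}
8 -> hit
4 -> fault, evict 8, frames {5,9,4}
9 -> hit
4 -> hit
5 -> hit
9 -> hit
Hits: 6 of 10 references → 6/10 = 0.6000.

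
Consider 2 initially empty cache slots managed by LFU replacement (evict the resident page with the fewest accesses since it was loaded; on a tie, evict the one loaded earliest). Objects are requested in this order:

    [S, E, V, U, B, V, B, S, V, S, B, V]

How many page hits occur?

2

S: miss, frames [S]
E: miss, frames [S, E]
V: miss, evict S, frames [E, V]
U: miss, evict E, frames [V, U]
B: miss, evict V, frames [U, B]
V: miss, evict U, frames [B, V]
B: hit
S: miss, evict V, frames [B, S]
V: miss, evict S, frames [B, V]
S: miss, evict V, frames [B, S]
B: hit
V: miss, evict S, frames [B, V]
Hits: 2.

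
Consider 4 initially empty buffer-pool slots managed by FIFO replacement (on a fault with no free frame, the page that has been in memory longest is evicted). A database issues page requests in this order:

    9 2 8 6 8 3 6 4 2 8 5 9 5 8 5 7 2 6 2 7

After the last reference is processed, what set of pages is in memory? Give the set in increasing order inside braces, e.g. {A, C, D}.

9 → miss, frames [9]
2 → miss, frames [9, 2]
8 → miss, frames [9, 2, 8]
6 → miss, frames [9, 2, 8, 6]
8 → hit
3 → miss, evict 9, frames [2, 8, 6, 3]
6 → hit
4 → miss, evict 2, frames [8, 6, 3, 4]
2 → miss, evict 8, frames [6, 3, 4, 2]
8 → miss, evict 6, frames [3, 4, 2, 8]
5 → miss, evict 3, frames [4, 2, 8, 5]
9 → miss, evict 4, frames [2, 8, 5, 9]
5 → hit
8 → hit
5 → hit
7 → miss, evict 2, frames [8, 5, 9, 7]
2 → miss, evict 8, frames [5, 9, 7, 2]
6 → miss, evict 5, frames [9, 7, 2, 6]
2 → hit
7 → hit

{2, 6, 7, 9}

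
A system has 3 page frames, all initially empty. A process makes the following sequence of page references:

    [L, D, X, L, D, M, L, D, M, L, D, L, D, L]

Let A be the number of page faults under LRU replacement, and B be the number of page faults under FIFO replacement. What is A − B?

Under LRU: F F F . . F . . . . . . . . → 4 faults.
Under FIFO: F F F . . F F F . . . . . . → 6 faults.
A − B = 4 − 6 = -2.

-2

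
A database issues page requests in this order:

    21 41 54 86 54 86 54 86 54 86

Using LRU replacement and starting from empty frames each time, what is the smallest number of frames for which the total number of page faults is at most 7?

f=1: 10 faults
f=2: 4 faults
f=3: 4 faults
f=4: 4 faults
Smallest f with faults ≤ 7 is 2.

2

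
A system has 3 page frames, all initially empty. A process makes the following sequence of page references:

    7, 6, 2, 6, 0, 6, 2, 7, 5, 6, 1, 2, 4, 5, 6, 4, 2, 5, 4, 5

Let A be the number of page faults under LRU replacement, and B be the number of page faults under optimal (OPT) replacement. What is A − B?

4

Under LRU: F F F . F . . F F F F F F F F . F F . . → 14 faults.
Under OPT: F F F . F . . F F . F . F . F . . F . . → 10 faults.
A − B = 14 − 10 = 4.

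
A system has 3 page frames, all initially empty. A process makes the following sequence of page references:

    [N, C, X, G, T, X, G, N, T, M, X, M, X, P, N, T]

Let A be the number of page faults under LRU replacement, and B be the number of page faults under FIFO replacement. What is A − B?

Under LRU: F F F F F . . F F F F . . F F F → 12 faults.
Under FIFO: F F F F F . . F . F F . . F F F → 11 faults.
A − B = 12 − 11 = 1.

1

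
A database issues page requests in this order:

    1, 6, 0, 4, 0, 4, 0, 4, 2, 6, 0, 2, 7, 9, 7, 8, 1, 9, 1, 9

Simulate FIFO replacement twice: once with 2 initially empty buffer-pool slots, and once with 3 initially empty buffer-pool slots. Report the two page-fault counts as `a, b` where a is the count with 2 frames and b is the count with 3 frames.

13, 11

2 frames: F F F F . . . . F F F F F F . F F F . . → 13 faults.
3 frames: F F F F . . . . F F F . F F . F F . . . → 11 faults.
11 < 13: adding a frame reduced faults, as is typical.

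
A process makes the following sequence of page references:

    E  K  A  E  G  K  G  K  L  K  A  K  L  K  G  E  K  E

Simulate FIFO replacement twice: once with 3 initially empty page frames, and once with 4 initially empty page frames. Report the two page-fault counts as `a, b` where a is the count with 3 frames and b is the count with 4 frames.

3 frames: F F F . F . . . F F F . . . F F F . → 10 faults.
4 frames: F F F . F . . . F . . . . . . F F . → 7 faults.
7 < 10: adding a frame reduced faults, as is typical.

10, 7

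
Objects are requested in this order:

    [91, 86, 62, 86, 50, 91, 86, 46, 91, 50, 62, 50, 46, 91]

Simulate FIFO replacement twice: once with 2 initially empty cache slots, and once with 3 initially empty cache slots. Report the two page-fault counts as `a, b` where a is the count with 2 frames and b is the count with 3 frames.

12, 10

2 frames: F F F . F F F F F F F . F F → 12 faults.
3 frames: F F F . F F F F . F F . . F → 10 faults.
10 < 12: adding a frame reduced faults, as is typical.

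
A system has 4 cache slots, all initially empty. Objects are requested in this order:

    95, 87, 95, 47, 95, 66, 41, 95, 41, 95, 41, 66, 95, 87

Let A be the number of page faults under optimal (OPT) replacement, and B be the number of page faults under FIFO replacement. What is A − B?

-2

Under OPT: F F . F . F F . . . . . . . → 5 faults.
Under FIFO: F F . F . F F F . . . . . F → 7 faults.
A − B = 5 − 7 = -2.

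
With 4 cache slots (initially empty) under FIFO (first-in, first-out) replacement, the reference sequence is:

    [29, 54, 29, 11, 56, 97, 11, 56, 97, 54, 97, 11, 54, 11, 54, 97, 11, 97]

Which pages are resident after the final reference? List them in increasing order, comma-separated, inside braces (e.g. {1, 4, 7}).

{11, 54, 56, 97}

29 → miss, frames [29]
54 → miss, frames [29, 54]
29 → hit
11 → miss, frames [29, 54, 11]
56 → miss, frames [29, 54, 11, 56]
97 → miss, evict 29, frames [54, 11, 56, 97]
11 → hit
56 → hit
97 → hit
54 → hit
97 → hit
11 → hit
54 → hit
11 → hit
54 → hit
97 → hit
11 → hit
97 → hit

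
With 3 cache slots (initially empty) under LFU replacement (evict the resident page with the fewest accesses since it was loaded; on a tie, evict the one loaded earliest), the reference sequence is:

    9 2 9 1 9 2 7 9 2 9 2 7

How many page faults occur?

4

9 → fault, frames [9]
2 → fault, frames [9, 2]
9 → hit
1 → fault, frames [9, 2, 1]
9 → hit
2 → hit
7 → fault, evict 1, frames [9, 2, 7]
9 → hit
2 → hit
9 → hit
2 → hit
7 → hit
Page faults: 4.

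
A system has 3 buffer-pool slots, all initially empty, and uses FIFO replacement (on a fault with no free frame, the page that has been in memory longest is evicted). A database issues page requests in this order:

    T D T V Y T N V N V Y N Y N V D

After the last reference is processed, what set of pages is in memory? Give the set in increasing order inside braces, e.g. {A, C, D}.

T: miss, frames [T]
D: miss, frames [T, D]
T: hit
V: miss, frames [T, D, V]
Y: miss, evict T, frames [D, V, Y]
T: miss, evict D, frames [V, Y, T]
N: miss, evict V, frames [Y, T, N]
V: miss, evict Y, frames [T, N, V]
N: hit
V: hit
Y: miss, evict T, frames [N, V, Y]
N: hit
Y: hit
N: hit
V: hit
D: miss, evict N, frames [V, Y, D]

{D, V, Y}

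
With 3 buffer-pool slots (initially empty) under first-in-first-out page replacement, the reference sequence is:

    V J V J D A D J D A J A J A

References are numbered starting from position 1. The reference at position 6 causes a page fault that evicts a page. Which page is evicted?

V

pos 1: V → miss, frames [V]
pos 2: J → miss, frames [V, J]
pos 3: V → hit
pos 4: J → hit
pos 5: D → miss, frames [V, J, D]
pos 6: A → miss, evict V, frames [J, D, A]
At position 6, page V is evicted.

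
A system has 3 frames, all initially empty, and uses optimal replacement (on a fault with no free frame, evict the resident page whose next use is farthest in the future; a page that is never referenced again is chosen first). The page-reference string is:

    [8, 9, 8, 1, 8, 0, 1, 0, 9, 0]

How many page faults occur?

4

8 -> fault, frames {8}
9 -> fault, frames {8,9}
8 -> hit
1 -> fault, frames {8,9,1}
8 -> hit
0 -> fault, evict 8, frames {9,1,0}
1 -> hit
0 -> hit
9 -> hit
0 -> hit
Page faults: 4.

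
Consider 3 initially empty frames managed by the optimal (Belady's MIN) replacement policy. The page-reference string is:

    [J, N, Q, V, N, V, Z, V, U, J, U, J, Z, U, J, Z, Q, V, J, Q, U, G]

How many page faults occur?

10

J → fault, frames (J)
N → fault, frames (J N)
Q → fault, frames (J N Q)
V → fault, evict Q, frames (J N V)
N → hit
V → hit
Z → fault, evict N, frames (J V Z)
V → hit
U → fault, evict V, frames (J Z U)
J → hit
U → hit
J → hit
Z → hit
U → hit
J → hit
Z → hit
Q → fault, evict Z, frames (J U Q)
V → fault, evict U, frames (J Q V)
J → hit
Q → hit
U → fault, evict V, frames (J Q U)
G → fault, evict U, frames (J Q G)
Page faults: 10.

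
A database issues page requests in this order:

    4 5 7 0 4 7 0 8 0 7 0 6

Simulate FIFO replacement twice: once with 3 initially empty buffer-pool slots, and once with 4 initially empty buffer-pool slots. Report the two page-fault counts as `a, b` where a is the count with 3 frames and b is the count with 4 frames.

9, 6

3 frames: F F F F F . . F . F F F → 9 faults.
4 frames: F F F F . . . F . . . F → 6 faults.
6 < 9: adding a frame reduced faults, as is typical.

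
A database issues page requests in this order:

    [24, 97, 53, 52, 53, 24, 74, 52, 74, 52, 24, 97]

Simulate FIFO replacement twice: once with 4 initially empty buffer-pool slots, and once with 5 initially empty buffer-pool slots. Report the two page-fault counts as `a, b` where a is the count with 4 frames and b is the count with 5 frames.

7, 5

4 frames: F F F F . . F . . . F F → 7 faults.
5 frames: F F F F . . F . . . . . → 5 faults.
5 < 7: adding a frame reduced faults, as is typical.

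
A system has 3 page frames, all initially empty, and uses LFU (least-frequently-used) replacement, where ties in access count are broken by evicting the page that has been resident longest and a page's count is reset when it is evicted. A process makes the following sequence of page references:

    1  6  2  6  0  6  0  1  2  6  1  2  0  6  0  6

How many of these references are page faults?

1 → fault, frames (1)
6 → fault, frames (1 6)
2 → fault, frames (1 6 2)
6 → hit
0 → fault, evict 1, frames (6 2 0)
6 → hit
0 → hit
1 → fault, evict 2, frames (6 0 1)
2 → fault, evict 1, frames (6 0 2)
6 → hit
1 → fault, evict 2, frames (6 0 1)
2 → fault, evict 1, frames (6 0 2)
0 → hit
6 → hit
0 → hit
6 → hit
Page faults: 8.

8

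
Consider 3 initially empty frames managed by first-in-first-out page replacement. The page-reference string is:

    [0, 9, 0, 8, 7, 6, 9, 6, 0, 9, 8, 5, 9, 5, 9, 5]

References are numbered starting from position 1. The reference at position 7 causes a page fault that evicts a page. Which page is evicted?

pos 1: 0: fault, frames [0]
pos 2: 9: fault, frames [0, 9]
pos 3: 0: hit
pos 4: 8: fault, frames [0, 9, 8]
pos 5: 7: fault, evict 0, frames [9, 8, 7]
pos 6: 6: fault, evict 9, frames [8, 7, 6]
pos 7: 9: fault, evict 8, frames [7, 6, 9]
At position 7, page 8 is evicted.

8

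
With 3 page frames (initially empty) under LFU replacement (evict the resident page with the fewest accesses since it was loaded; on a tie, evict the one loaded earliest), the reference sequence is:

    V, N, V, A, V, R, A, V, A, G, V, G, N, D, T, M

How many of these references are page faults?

V: fault, frames (V)
N: fault, frames (V N)
V: hit
A: fault, frames (V N A)
V: hit
R: fault, evict N, frames (V A R)
A: hit
V: hit
A: hit
G: fault, evict R, frames (V A G)
V: hit
G: hit
N: fault, evict G, frames (V A N)
D: fault, evict N, frames (V A D)
T: fault, evict D, frames (V A T)
M: fault, evict T, frames (V A M)
Page faults: 9.

9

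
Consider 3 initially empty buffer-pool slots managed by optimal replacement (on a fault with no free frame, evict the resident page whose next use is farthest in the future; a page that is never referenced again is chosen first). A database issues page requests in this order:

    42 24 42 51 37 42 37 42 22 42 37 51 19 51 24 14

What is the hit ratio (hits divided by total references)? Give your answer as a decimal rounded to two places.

42 → miss, frames (42)
24 → miss, frames (42 24)
42 → hit
51 → miss, frames (42 24 51)
37 → miss, evict 24, frames (42 51 37)
42 → hit
37 → hit
42 → hit
22 → miss, evict 51, frames (42 37 22)
42 → hit
37 → hit
51 → miss, evict 22, frames (42 37 51)
19 → miss, evict 37, frames (42 51 19)
51 → hit
24 → miss, evict 19, frames (42 51 24)
14 → miss, evict 24, frames (42 51 14)
Hits: 7 of 16 references → 7/16 = 0.4375.

0.44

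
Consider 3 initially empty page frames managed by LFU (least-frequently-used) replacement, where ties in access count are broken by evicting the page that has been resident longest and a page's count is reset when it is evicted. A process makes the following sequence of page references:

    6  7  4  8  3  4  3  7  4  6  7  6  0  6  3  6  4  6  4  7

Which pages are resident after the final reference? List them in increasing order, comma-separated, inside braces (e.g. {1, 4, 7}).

{4, 6, 7}

6 → fault, frames (6)
7 → fault, frames (6 7)
4 → fault, frames (6 7 4)
8 → fault, evict 6, frames (7 4 8)
3 → fault, evict 7, frames (4 8 3)
4 → hit
3 → hit
7 → fault, evict 8, frames (4 3 7)
4 → hit
6 → fault, evict 7, frames (4 3 6)
7 → fault, evict 6, frames (4 3 7)
6 → fault, evict 7, frames (4 3 6)
0 → fault, evict 6, frames (4 3 0)
6 → fault, evict 0, frames (4 3 6)
3 → hit
6 → hit
4 → hit
6 → hit
4 → hit
7 → fault, evict 3, frames (4 6 7)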